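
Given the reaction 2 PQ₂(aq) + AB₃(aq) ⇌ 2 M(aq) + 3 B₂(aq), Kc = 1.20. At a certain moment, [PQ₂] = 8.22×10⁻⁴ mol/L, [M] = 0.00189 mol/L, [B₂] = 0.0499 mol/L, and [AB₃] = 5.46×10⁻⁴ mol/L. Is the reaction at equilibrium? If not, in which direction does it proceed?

at equilibrium

Qc = [M]²·[B₂]³ / ([PQ₂]²·[AB₃]) = (0.00189)²·(0.0499)³ / ((8.22×10⁻⁴)²·(5.46×10⁻⁴)) = 1.20
Qc = 1.20 = Kc, so the system is already at equilibrium.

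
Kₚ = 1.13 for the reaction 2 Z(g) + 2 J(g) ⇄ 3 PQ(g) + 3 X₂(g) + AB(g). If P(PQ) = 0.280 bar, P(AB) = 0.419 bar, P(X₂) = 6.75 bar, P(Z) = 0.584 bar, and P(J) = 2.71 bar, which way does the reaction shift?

Qₚ = P(PQ)³·P(X₂)³·P(AB) / (P(Z)²·P(J)²) = (0.280)³·(6.75)³·(0.419) / ((0.584)²·(2.71)²) = 1.13
Qₚ = 1.13 = Kₚ, so the system is already at equilibrium.

at equilibrium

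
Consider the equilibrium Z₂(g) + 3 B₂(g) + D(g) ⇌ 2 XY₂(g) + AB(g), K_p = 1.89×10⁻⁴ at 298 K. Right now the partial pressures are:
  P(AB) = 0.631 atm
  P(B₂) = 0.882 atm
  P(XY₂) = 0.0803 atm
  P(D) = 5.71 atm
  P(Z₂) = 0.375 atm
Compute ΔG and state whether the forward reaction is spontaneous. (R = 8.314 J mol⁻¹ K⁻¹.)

ΔG = 6.65 kJ/mol; the forward reaction is non-spontaneous

Q_p = P(XY₂)²·P(AB) / (P(Z₂)·P(B₂)³·P(D)) = (0.0803)²·(0.631) / ((0.375)·(0.882)³·(5.71)) = 0.00277
ΔG = RT ln(Q_p/K_p) = (8.314 J mol⁻¹ K⁻¹)(298 K) × ln(0.00277/1.89×10⁻⁴)
   = (2.478 kJ/mol)(2.685) = 6.65 kJ/mol
ΔG > 0, so the forward reaction is non-spontaneous (proceeds in reverse).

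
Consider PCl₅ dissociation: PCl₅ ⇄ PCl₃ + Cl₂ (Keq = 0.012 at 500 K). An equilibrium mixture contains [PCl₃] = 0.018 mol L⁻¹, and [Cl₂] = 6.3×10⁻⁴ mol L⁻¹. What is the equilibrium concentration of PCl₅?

[PCl₅] = 9.5×10⁻⁴ mol L⁻¹

At equilibrium, Keq = [PCl₃]·[Cl₂] / [PCl₅] = 0.012.
(0.018)·(6.3×10⁻⁴) / ([PCl₅]) = 0.012
[PCl₅] = 9.45×10⁻⁴ = 9.5×10⁻⁴ mol L⁻¹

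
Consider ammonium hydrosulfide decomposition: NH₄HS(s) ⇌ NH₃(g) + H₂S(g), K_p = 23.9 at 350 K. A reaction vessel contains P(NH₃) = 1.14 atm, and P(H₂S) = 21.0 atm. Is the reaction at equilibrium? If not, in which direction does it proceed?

no net change (already at equilibrium)

(NH₄HS is a pure solid — omitted from Q_p.)
Q_p = P(NH₃)·P(H₂S) = (1.14)·(21.0) = 23.9
Q_p = 23.9 = K_p, so the system is already at equilibrium.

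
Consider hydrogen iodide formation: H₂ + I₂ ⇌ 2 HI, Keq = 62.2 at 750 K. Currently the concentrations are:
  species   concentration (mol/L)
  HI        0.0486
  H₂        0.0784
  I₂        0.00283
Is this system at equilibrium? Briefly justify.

no; Q < K, reaction proceeds forward

Q = [HI]² / ([H₂]·[I₂]) = (0.0486)² / ((0.0784)·(0.00283)) = 10.6
Q = 10.6 < Keq = 62.2: net forward reaction.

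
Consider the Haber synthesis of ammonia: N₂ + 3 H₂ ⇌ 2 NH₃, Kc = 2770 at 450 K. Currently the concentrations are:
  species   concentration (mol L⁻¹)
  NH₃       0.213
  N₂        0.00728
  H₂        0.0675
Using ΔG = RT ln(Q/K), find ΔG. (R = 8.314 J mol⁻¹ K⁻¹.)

Qc = [NH₃]² / ([N₂]·[H₂]³) = (0.213)² / ((0.00728)·(0.0675)³) = 20300
ΔG = RT ln(Qc/Kc) = (8.314 J mol⁻¹ K⁻¹)(450 K) × ln(20300/2770)
   = (3.741 kJ/mol)(1.992) = 7.45 kJ/mol
ΔG > 0, so the forward reaction is non-spontaneous (proceeds in reverse).

ΔG = 7.45 kJ/mol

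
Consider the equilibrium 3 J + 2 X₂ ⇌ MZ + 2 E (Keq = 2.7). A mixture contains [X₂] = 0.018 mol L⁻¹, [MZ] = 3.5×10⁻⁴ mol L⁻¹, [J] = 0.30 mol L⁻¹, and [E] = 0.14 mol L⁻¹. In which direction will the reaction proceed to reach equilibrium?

in the forward direction

Q = [MZ]·[E]² / ([J]³·[X₂]²) = (3.5×10⁻⁴)·(0.14)² / ((0.30)³·(0.018)²) = 0.78
Q = 0.78 < Keq = 2.7, so the forward reaction proceeds.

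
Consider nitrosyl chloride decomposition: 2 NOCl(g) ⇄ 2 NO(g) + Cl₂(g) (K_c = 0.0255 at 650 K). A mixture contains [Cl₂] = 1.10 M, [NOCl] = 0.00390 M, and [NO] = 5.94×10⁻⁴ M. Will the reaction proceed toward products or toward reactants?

neither direction; the system is at equilibrium

Q_c = [NO]²·[Cl₂] / [NOCl]² = (5.94×10⁻⁴)²·(1.10) / (0.00390)² = 0.0255
Q_c = 0.0255 = K_c, so the system is already at equilibrium.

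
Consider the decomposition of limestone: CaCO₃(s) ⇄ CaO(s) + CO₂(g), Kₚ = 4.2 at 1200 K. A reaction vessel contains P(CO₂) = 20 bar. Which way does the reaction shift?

toward reactants

(CaCO₃, CaO are pure solids — omitted from Qₚ.)
Qₚ = P(CO₂) = 20
Qₚ = 20 > Kₚ = 4.2, so the reverse reaction proceeds.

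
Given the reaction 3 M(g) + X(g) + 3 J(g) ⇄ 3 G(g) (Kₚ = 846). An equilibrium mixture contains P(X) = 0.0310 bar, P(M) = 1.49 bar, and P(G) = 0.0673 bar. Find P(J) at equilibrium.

P(J) = 0.0152 bar

At equilibrium, Kₚ = P(G)³ / (P(M)³·P(X)·P(J)³) = 846.
(0.0673)³ / ((1.49)³·(0.0310)·(P(J))³) = 846
P(J)³ = 3.51×10⁻⁶ ⇒ P(J) = 0.0152 bar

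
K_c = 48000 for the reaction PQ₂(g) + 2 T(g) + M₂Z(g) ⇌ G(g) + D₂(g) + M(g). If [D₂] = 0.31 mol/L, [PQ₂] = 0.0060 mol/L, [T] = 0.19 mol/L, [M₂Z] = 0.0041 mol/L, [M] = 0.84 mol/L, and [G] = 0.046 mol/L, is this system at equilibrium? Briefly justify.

Q_c = [G]·[D₂]·[M] / ([PQ₂]·[T]²·[M₂Z]) = (0.046)·(0.31)·(0.84) / ((0.0060)·(0.19)²·(0.0041)) = 13000
Q_c = 13000 < K_c = 48000: net forward reaction.

no; Q < K, reaction proceeds forward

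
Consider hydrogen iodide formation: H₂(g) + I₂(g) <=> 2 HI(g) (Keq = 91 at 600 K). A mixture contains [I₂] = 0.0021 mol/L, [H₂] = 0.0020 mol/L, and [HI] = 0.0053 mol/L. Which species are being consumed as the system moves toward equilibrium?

Q = [HI]² / ([H₂]·[I₂]) = (0.0053)² / ((0.0020)·(0.0021)) = 6.7
Q = 6.7 < Keq = 91: net forward reaction.

H₂, I₂ (reactants)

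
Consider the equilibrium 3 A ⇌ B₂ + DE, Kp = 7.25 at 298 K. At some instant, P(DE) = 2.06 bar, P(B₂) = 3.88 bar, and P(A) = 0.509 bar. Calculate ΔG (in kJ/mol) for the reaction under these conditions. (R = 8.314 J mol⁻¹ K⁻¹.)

ΔG = 5.26 kJ/mol

Qp = P(B₂)·P(DE) / P(A)³ = (3.88)·(2.06) / (0.509)³ = 60.6
ΔG = RT ln(Qp/Kp) = (8.314 J mol⁻¹ K⁻¹)(298 K) × ln(60.6/7.25)
   = (2.478 kJ/mol)(2.123) = 5.26 kJ/mol
ΔG > 0, so the forward reaction is non-spontaneous (proceeds in reverse).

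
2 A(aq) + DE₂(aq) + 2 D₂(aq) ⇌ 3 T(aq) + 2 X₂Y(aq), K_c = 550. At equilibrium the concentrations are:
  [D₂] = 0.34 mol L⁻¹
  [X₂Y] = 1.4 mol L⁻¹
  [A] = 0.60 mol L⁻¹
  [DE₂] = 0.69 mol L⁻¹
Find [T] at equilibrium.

At equilibrium, K_c = [T]³·[X₂Y]² / ([A]²·[DE₂]·[D₂]²) = 550.
([T])³·(1.4)² / ((0.60)²·(0.69)·(0.34)²) = 550
[T]³ = 8.06 ⇒ [T] = 2.0 mol L⁻¹

[T] = 2.0 mol L⁻¹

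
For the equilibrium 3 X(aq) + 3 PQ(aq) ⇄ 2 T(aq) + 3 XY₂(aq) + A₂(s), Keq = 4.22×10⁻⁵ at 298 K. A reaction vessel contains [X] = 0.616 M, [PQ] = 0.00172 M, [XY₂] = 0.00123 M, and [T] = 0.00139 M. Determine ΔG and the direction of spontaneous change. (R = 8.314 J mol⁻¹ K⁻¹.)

(A₂ is a pure solid — omitted from Q.)
Q = [T]²·[XY₂]³ / ([X]³·[PQ]³) = (0.00139)²·(0.00123)³ / ((0.616)³·(0.00172)³) = 3.02×10⁻⁶
ΔG = RT ln(Q/Keq) = (8.314 J mol⁻¹ K⁻¹)(298 K) × ln(3.02×10⁻⁶/4.22×10⁻⁵)
   = (2.478 kJ/mol)(-2.637) = -6.53 kJ/mol
ΔG < 0, so the forward reaction is spontaneous (proceeds forward).

ΔG = -6.53 kJ/mol; the forward reaction is spontaneous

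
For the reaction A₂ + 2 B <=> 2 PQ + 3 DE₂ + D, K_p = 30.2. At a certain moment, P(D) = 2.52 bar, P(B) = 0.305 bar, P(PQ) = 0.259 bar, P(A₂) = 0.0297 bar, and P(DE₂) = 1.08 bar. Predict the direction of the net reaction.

reverse (toward reactants)

Q_p = P(PQ)²·P(DE₂)³·P(D) / (P(A₂)·P(B)²) = (0.259)²·(1.08)³·(2.52) / ((0.0297)·(0.305)²) = 77.1
Q_p = 77.1 > K_p = 30.2, so the reverse reaction proceeds.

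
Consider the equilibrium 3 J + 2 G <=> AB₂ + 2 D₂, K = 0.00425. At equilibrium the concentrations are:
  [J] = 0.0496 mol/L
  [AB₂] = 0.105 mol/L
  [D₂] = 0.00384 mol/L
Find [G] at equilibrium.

At equilibrium, K = [AB₂]·[D₂]² / ([J]³·[G]²) = 0.00425.
(0.105)·(0.00384)² / ((0.0496)³·([G])²) = 0.00425
[G]² = 2.99 ⇒ [G] = 1.73 mol/L

[G] = 1.73 mol/L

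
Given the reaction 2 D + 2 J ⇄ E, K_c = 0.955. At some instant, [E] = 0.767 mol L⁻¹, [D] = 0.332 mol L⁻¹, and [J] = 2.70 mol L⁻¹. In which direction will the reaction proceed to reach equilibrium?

no net change (already at equilibrium)

Q_c = [E] / ([D]²·[J]²) = (0.767) / ((0.332)²·(2.70)²) = 0.955
Q_c = 0.955 = K_c, so the system is already at equilibrium.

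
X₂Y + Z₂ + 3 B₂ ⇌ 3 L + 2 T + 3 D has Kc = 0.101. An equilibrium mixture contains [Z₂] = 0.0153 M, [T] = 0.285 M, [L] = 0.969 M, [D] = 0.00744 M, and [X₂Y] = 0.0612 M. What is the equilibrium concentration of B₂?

At equilibrium, Kc = [L]³·[T]²·[D]³ / ([X₂Y]·[Z₂]·[B₂]³) = 0.101.
(0.969)³·(0.285)²·(0.00744)³ / ((0.0612)·(0.0153)·([B₂])³) = 0.101
[B₂]³ = 3.22×10⁻⁴ ⇒ [B₂] = 0.0685 M

[B₂] = 0.0685 M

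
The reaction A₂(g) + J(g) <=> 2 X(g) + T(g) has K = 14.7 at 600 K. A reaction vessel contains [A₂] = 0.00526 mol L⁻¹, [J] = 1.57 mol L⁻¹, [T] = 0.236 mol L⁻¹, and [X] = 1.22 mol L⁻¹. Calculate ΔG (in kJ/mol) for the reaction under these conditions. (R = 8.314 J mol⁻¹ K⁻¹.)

Q = [X]²·[T] / ([A₂]·[J]) = (1.22)²·(0.236) / ((0.00526)·(1.57)) = 42.5
ΔG = RT ln(Q/K) = (8.314 J mol⁻¹ K⁻¹)(600 K) × ln(42.5/14.7)
   = (4.988 kJ/mol)(1.062) = 5.30 kJ/mol
ΔG > 0, so the forward reaction is non-spontaneous (proceeds in reverse).

ΔG = 5.30 kJ/mol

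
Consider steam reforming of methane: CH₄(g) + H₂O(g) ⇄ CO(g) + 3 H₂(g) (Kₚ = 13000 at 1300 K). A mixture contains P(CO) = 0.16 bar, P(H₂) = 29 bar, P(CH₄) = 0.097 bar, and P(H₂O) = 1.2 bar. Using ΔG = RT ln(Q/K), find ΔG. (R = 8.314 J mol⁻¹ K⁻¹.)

Qₚ = P(CO)·P(H₂)³ / (P(CH₄)·P(H₂O)) = (0.16)·(29)³ / ((0.097)·(1.2)) = 33500
ΔG = RT ln(Qₚ/Kₚ) = (8.314 J mol⁻¹ K⁻¹)(1300 K) × ln(33500/13000)
   = (10.81 kJ/mol)(0.9466) = 10.2 kJ/mol
ΔG > 0, so the forward reaction is non-spontaneous (proceeds in reverse).

ΔG = 10.2 kJ/mol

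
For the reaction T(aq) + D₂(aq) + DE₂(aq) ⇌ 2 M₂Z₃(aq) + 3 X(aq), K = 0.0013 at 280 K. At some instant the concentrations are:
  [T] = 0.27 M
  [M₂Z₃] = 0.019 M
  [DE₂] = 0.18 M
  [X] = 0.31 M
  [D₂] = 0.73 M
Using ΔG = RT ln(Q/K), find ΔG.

ΔG = -3.39 kJ/mol

Q = [M₂Z₃]²·[X]³ / ([T]·[D₂]·[DE₂]) = (0.019)²·(0.31)³ / ((0.27)·(0.73)·(0.18)) = 3.03e-4
ΔG = RT ln(Q/K) = (8.314 J mol⁻¹ K⁻¹)(280 K) × ln(3.03e-4/0.0013)
   = (2.328 kJ/mol)(-1.456) = -3.39 kJ/mol
ΔG < 0, so the forward reaction is spontaneous (proceeds forward).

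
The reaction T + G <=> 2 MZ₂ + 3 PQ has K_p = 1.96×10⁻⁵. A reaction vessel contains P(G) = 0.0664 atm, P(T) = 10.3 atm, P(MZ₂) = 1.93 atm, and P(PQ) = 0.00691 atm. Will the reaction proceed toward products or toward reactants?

Q_p = P(MZ₂)²·P(PQ)³ / (P(T)·P(G)) = (1.93)²·(0.00691)³ / ((10.3)·(0.0664)) = 1.80×10⁻⁶
Q_p = 1.80×10⁻⁶ < K_p = 1.96×10⁻⁵, so the forward reaction proceeds.

in the forward direction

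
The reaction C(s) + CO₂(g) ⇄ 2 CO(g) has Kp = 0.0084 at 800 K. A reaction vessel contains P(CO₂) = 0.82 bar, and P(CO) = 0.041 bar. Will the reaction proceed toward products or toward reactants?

(C is a pure solid — omitted from Qp.)
Qp = P(CO)² / P(CO₂) = (0.041)² / (0.82) = 0.0020
Qp = 0.0020 < Kp = 0.0084, so the forward reaction proceeds.

toward products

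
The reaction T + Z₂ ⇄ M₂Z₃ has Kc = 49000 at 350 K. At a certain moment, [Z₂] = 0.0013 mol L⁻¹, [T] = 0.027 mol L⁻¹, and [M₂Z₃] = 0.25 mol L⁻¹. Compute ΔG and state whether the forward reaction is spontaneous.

Qc = [M₂Z₃] / ([T]·[Z₂]) = (0.25) / ((0.027)·(0.0013)) = 7120
ΔG = RT ln(Qc/Kc) = (8.314 J mol⁻¹ K⁻¹)(350 K) × ln(7120/49000)
   = (2.910 kJ/mol)(-1.929) = -5.61 kJ/mol
ΔG < 0, so the forward reaction is spontaneous (proceeds forward).

ΔG = -5.61 kJ/mol; the forward reaction is spontaneous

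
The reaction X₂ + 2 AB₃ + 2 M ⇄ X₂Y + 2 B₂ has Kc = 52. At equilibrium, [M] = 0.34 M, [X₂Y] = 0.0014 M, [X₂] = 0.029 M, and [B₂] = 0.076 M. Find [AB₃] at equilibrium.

[AB₃] = 0.0068 M

At equilibrium, Kc = [X₂Y]·[B₂]² / ([X₂]·[AB₃]²·[M]²) = 52.
(0.0014)·(0.076)² / ((0.029)·([AB₃])²·(0.34)²) = 52
[AB₃]² = 4.64×10⁻⁵ ⇒ [AB₃] = 0.0068 M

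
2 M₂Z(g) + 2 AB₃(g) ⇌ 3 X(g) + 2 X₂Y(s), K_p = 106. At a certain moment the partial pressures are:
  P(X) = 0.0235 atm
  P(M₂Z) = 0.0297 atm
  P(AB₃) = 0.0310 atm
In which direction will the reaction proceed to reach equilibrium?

to the right

(X₂Y is a pure solid — omitted from Q_p.)
Q_p = P(X)³ / (P(M₂Z)²·P(AB₃)²) = (0.0235)³ / ((0.0297)²·(0.0310)²) = 15.3
Q_p = 15.3 < K_p = 106, so the forward reaction proceeds.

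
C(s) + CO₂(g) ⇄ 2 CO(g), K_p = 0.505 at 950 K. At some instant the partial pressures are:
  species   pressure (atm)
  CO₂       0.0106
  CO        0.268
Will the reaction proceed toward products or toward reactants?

toward reactants

(C is a pure solid — omitted from Q_p.)
Q_p = P(CO)² / P(CO₂) = (0.268)² / (0.0106) = 6.78
Q_p = 6.78 > K_p = 0.505, so the reverse reaction proceeds.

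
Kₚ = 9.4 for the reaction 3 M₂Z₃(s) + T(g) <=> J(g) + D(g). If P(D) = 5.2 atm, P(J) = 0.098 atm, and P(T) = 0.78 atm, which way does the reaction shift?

(M₂Z₃ is a pure solid — omitted from Qₚ.)
Qₚ = P(J)·P(D) / P(T) = (0.098)·(5.2) / (0.78) = 0.65
Qₚ = 0.65 < Kₚ = 9.4, so the forward reaction proceeds.

forward (toward products)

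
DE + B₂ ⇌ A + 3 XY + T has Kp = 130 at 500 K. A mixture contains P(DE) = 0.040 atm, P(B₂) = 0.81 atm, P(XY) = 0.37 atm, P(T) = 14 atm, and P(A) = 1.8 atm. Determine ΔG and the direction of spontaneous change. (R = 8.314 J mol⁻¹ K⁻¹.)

Qp = P(A)·P(XY)³·P(T) / (P(DE)·P(B₂)) = (1.8)·(0.37)³·(14) / ((0.040)·(0.81)) = 39.4
ΔG = RT ln(Qp/Kp) = (8.314 J mol⁻¹ K⁻¹)(500 K) × ln(39.4/130)
   = (4.157 kJ/mol)(-1.194) = -4.96 kJ/mol
ΔG < 0, so the forward reaction is spontaneous (proceeds forward).

ΔG = -4.96 kJ/mol; the forward reaction is spontaneous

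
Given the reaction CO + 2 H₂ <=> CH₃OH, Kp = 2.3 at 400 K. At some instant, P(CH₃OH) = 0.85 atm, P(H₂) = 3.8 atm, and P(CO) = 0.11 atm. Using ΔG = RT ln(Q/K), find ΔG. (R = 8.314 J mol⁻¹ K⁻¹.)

Qp = P(CH₃OH) / (P(CO)·P(H₂)²) = (0.85) / ((0.11)·(3.8)²) = 0.535
ΔG = RT ln(Qp/Kp) = (8.314 J mol⁻¹ K⁻¹)(400 K) × ln(0.535/2.3)
   = (3.326 kJ/mol)(-1.458) = -4.85 kJ/mol
ΔG < 0, so the forward reaction is spontaneous (proceeds forward).

ΔG = -4.85 kJ/mol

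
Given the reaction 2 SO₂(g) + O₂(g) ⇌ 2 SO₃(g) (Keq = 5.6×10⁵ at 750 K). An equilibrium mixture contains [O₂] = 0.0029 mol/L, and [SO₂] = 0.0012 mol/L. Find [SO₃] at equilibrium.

[SO₃] = 0.048 mol/L

At equilibrium, Keq = [SO₃]² / ([SO₂]²·[O₂]) = 5.6×10⁵.
([SO₃])² / ((0.0012)²·(0.0029)) = 5.6×10⁵
[SO₃]² = 0.00234 ⇒ [SO₃] = 0.048 mol/L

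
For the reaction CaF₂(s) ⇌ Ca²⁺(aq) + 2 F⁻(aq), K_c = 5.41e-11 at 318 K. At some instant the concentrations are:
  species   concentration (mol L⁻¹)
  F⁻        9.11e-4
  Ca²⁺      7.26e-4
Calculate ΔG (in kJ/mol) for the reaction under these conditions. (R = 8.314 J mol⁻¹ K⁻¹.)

ΔG = 6.37 kJ/mol

(CaF₂ is a pure solid — omitted from Q_c.)
Q_c = [Ca²⁺]·[F⁻]² = (7.26e-4)·(9.11e-4)² = 6.03e-10
ΔG = RT ln(Q_c/K_c) = (8.314 J mol⁻¹ K⁻¹)(318 K) × ln(6.03e-10/5.41e-11)
   = (2.644 kJ/mol)(2.411) = 6.37 kJ/mol
ΔG > 0, so the forward reaction is non-spontaneous (proceeds in reverse).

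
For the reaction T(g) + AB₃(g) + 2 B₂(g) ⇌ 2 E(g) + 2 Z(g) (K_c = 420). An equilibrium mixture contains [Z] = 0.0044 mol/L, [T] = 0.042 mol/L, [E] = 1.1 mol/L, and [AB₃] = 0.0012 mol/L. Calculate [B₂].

At equilibrium, K_c = [E]²·[Z]² / ([T]·[AB₃]·[B₂]²) = 420.
(1.1)²·(0.0044)² / ((0.042)·(0.0012)·([B₂])²) = 420
[B₂]² = 0.00111 ⇒ [B₂] = 0.033 mol/L

[B₂] = 0.033 mol/L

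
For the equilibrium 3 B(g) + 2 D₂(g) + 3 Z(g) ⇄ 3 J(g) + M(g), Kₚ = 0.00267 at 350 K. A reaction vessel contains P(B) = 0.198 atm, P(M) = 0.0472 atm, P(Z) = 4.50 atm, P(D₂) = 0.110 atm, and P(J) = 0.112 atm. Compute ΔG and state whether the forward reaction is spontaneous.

ΔG = 3.10 kJ/mol; the forward reaction is non-spontaneous

Qₚ = P(J)³·P(M) / (P(B)³·P(D₂)²·P(Z)³) = (0.112)³·(0.0472) / ((0.198)³·(0.110)²·(4.50)³) = 0.00775
ΔG = RT ln(Qₚ/Kₚ) = (8.314 J mol⁻¹ K⁻¹)(350 K) × ln(0.00775/0.00267)
   = (2.910 kJ/mol)(1.066) = 3.10 kJ/mol
ΔG > 0, so the forward reaction is non-spontaneous (proceeds in reverse).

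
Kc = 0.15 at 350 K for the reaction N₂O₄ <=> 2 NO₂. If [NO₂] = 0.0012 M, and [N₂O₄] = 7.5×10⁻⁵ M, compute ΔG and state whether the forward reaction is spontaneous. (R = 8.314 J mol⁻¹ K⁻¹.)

Qc = [NO₂]² / [N₂O₄] = (0.0012)² / (7.5×10⁻⁵) = 0.0192
ΔG = RT ln(Qc/Kc) = (8.314 J mol⁻¹ K⁻¹)(350 K) × ln(0.0192/0.15)
   = (2.910 kJ/mol)(-2.056) = -5.98 kJ/mol
ΔG < 0, so the forward reaction is spontaneous (proceeds forward).

ΔG = -5.98 kJ/mol; the forward reaction is spontaneous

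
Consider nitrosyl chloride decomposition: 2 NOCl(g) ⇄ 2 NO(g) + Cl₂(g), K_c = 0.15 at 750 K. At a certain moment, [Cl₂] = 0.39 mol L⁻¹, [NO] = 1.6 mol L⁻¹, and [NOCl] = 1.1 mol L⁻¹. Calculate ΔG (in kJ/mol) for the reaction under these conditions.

ΔG = 10.6 kJ/mol

Q_c = [NO]²·[Cl₂] / [NOCl]² = (1.6)²·(0.39) / (1.1)² = 0.825
ΔG = RT ln(Q_c/K_c) = (8.314 J mol⁻¹ K⁻¹)(750 K) × ln(0.825/0.15)
   = (6.236 kJ/mol)(1.705) = 10.6 kJ/mol
ΔG > 0, so the forward reaction is non-spontaneous (proceeds in reverse).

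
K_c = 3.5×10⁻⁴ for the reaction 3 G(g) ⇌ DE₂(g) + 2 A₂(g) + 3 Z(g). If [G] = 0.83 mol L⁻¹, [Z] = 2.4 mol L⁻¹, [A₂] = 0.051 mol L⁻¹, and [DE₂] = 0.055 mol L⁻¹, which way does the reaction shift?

Q_c = [DE₂]·[A₂]²·[Z]³ / [G]³ = (0.055)·(0.051)²·(2.4)³ / (0.83)³ = 0.0035
Q_c = 0.0035 > K_c = 3.5×10⁻⁴, so the reverse reaction proceeds.

to the left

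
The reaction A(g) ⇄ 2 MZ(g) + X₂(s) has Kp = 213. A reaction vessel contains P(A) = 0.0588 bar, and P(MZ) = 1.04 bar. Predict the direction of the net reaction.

forward (toward products)

(X₂ is a pure solid — omitted from Qp.)
Qp = P(MZ)² / P(A) = (1.04)² / (0.0588) = 18.4
Qp = 18.4 < Kp = 213, so the forward reaction proceeds.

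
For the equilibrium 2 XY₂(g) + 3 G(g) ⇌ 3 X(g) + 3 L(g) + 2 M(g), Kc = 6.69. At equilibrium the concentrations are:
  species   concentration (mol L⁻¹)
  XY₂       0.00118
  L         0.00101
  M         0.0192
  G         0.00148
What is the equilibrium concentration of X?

At equilibrium, Kc = [X]³·[L]³·[M]² / ([XY₂]²·[G]³) = 6.69.
([X])³·(0.00101)³·(0.0192)² / ((0.00118)²·(0.00148)³) = 6.69
[X]³ = 0.0795 ⇒ [X] = 0.430 mol L⁻¹

[X] = 0.430 mol L⁻¹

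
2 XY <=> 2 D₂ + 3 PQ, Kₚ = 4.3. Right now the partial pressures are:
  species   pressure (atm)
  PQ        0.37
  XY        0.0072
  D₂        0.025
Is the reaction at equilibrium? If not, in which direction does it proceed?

in the forward direction

Qₚ = P(D₂)²·P(PQ)³ / P(XY)² = (0.025)²·(0.37)³ / (0.0072)² = 0.61
Qₚ = 0.61 < Kₚ = 4.3, so the forward reaction proceeds.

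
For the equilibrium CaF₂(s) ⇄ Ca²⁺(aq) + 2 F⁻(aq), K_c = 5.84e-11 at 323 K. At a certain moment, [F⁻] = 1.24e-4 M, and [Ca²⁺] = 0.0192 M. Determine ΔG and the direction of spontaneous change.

ΔG = 4.35 kJ/mol; the forward reaction is non-spontaneous

(CaF₂ is a pure solid — omitted from Q_c.)
Q_c = [Ca²⁺]·[F⁻]² = (0.0192)·(1.24e-4)² = 2.95e-10
ΔG = RT ln(Q_c/K_c) = (8.314 J mol⁻¹ K⁻¹)(323 K) × ln(2.95e-10/5.84e-11)
   = (2.685 kJ/mol)(1.620) = 4.35 kJ/mol
ΔG > 0, so the forward reaction is non-spontaneous (proceeds in reverse).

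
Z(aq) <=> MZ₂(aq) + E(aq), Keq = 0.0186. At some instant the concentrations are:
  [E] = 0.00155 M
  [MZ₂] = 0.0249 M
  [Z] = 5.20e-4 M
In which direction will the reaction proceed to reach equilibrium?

to the left

Q = [MZ₂]·[E] / [Z] = (0.0249)·(0.00155) / (5.20e-4) = 0.0742
Q = 0.0742 > Keq = 0.0186, so the reverse reaction proceeds.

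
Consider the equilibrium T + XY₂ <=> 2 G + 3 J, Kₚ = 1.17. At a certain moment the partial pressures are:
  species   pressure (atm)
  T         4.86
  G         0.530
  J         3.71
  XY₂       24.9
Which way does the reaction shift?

Qₚ = P(G)²·P(J)³ / (P(T)·P(XY₂)) = (0.530)²·(3.71)³ / ((4.86)·(24.9)) = 0.119
Qₚ = 0.119 < Kₚ = 1.17, so the forward reaction proceeds.

in the forward direction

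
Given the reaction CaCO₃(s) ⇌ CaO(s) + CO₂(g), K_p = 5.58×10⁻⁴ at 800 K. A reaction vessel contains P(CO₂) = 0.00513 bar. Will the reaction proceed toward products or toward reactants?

in the reverse direction

(CaCO₃, CaO are pure solids — omitted from Q_p.)
Q_p = P(CO₂) = 0.00513
Q_p = 0.00513 > K_p = 5.58×10⁻⁴, so the reverse reaction proceeds.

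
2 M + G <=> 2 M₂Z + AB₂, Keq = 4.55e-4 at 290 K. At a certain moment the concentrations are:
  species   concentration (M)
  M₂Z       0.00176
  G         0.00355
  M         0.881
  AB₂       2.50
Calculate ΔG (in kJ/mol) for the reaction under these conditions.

Q = [M₂Z]²·[AB₂] / ([M]²·[G]) = (0.00176)²·(2.50) / ((0.881)²·(0.00355)) = 0.00281
ΔG = RT ln(Q/Keq) = (8.314 J mol⁻¹ K⁻¹)(290 K) × ln(0.00281/4.55e-4)
   = (2.411 kJ/mol)(1.821) = 4.39 kJ/mol
ΔG > 0, so the forward reaction is non-spontaneous (proceeds in reverse).

ΔG = 4.39 kJ/mol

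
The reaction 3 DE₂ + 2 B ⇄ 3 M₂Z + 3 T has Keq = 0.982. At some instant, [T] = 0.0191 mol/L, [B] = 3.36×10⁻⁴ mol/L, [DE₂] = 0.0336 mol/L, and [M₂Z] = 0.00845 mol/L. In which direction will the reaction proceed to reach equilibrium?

no net change (already at equilibrium)

Q = [M₂Z]³·[T]³ / ([DE₂]³·[B]²) = (0.00845)³·(0.0191)³ / ((0.0336)³·(3.36×10⁻⁴)²) = 0.982
Q = 0.982 = Keq, so the system is already at equilibrium.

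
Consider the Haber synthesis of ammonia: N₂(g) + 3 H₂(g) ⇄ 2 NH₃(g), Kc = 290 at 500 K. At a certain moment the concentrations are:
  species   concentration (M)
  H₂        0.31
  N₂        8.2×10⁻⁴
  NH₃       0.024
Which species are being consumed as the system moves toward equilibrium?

Qc = [NH₃]² / ([N₂]·[H₂]³) = (0.024)² / ((8.2×10⁻⁴)·(0.31)³) = 24
Qc = 24 < Kc = 290: net forward reaction.

N₂, H₂ (reactants)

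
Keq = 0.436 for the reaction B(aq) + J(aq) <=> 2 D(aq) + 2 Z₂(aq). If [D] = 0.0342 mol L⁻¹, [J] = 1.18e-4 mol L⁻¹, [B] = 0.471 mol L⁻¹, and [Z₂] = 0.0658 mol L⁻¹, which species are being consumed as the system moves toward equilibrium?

B, J (reactants)

Q = [D]²·[Z₂]² / ([B]·[J]) = (0.0342)²·(0.0658)² / ((0.471)·(1.18e-4)) = 0.0911
Q = 0.0911 < Keq = 0.436: net forward reaction.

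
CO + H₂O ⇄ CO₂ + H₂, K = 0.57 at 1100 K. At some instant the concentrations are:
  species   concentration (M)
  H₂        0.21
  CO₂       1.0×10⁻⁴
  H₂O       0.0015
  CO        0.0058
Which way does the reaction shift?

Q = [CO₂]·[H₂] / ([CO]·[H₂O]) = (1.0×10⁻⁴)·(0.21) / ((0.0058)·(0.0015)) = 2.4
Q = 2.4 > K = 0.57, so the reverse reaction proceeds.

reverse (toward reactants)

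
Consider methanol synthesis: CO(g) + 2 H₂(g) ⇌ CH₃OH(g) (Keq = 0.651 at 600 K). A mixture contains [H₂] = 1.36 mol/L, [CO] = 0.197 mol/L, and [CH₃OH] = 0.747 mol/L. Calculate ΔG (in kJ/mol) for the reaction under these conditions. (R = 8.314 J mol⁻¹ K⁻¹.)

Q = [CH₃OH] / ([CO]·[H₂]²) = (0.747) / ((0.197)·(1.36)²) = 2.05
ΔG = RT ln(Q/Keq) = (8.314 J mol⁻¹ K⁻¹)(600 K) × ln(2.05/0.651)
   = (4.988 kJ/mol)(1.147) = 5.72 kJ/mol
ΔG > 0, so the forward reaction is non-spontaneous (proceeds in reverse).

ΔG = 5.72 kJ/mol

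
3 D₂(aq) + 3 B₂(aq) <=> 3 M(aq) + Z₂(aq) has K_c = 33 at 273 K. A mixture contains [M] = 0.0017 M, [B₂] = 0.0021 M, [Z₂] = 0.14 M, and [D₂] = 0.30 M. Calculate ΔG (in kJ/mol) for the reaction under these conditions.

ΔG = -5.64 kJ/mol

Q_c = [M]³·[Z₂] / ([D₂]³·[B₂]³) = (0.0017)³·(0.14) / ((0.30)³·(0.0021)³) = 2.75
ΔG = RT ln(Q_c/K_c) = (8.314 J mol⁻¹ K⁻¹)(273 K) × ln(2.75/33)
   = (2.270 kJ/mol)(-2.485) = -5.64 kJ/mol
ΔG < 0, so the forward reaction is spontaneous (proceeds forward).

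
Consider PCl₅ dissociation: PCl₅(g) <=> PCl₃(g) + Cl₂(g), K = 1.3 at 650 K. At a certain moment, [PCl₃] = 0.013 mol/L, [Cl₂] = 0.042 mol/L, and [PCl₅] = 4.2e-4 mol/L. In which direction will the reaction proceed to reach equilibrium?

Q = [PCl₃]·[Cl₂] / [PCl₅] = (0.013)·(0.042) / (4.2e-4) = 1.3
Q = 1.3 = K, so the system is already at equilibrium.

neither direction; the system is at equilibrium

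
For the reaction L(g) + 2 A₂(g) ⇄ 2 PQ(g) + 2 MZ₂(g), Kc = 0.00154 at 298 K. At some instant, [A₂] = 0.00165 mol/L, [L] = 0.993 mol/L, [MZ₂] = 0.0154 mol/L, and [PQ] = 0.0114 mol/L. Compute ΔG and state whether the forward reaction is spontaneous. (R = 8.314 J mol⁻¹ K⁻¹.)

ΔG = 4.96 kJ/mol; the forward reaction is non-spontaneous

Qc = [PQ]²·[MZ₂]² / ([L]·[A₂]²) = (0.0114)²·(0.0154)² / ((0.993)·(0.00165)²) = 0.0114
ΔG = RT ln(Qc/Kc) = (8.314 J mol⁻¹ K⁻¹)(298 K) × ln(0.0114/0.00154)
   = (2.478 kJ/mol)(2.002) = 4.96 kJ/mol
ΔG > 0, so the forward reaction is non-spontaneous (proceeds in reverse).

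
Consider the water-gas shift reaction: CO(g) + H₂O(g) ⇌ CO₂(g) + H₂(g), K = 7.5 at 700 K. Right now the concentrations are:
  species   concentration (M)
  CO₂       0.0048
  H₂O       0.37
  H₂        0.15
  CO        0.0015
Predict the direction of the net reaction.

toward products

Q = [CO₂]·[H₂] / ([CO]·[H₂O]) = (0.0048)·(0.15) / ((0.0015)·(0.37)) = 1.3
Q = 1.3 < K = 7.5, so the forward reaction proceeds.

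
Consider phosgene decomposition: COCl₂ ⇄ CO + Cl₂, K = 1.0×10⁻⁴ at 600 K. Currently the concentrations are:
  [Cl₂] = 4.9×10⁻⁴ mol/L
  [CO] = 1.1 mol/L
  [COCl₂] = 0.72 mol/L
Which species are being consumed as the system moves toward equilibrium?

Q = [CO]·[Cl₂] / [COCl₂] = (1.1)·(4.9×10⁻⁴) / (0.72) = 7.5×10⁻⁴
Q = 7.5×10⁻⁴ > K = 1.0×10⁻⁴: net reverse reaction.

CO, Cl₂ (products)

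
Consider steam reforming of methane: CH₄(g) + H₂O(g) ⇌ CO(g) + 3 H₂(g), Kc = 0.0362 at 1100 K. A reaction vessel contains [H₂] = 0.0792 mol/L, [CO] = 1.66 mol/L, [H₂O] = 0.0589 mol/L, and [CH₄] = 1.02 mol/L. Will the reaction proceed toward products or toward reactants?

Qc = [CO]·[H₂]³ / ([CH₄]·[H₂O]) = (1.66)·(0.0792)³ / ((1.02)·(0.0589)) = 0.0137
Qc = 0.0137 < Kc = 0.0362, so the forward reaction proceeds.

forward (toward products)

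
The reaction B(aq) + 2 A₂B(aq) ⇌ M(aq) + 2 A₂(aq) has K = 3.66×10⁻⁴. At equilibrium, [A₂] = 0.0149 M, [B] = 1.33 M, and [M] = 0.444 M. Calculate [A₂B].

[A₂B] = 0.450 M

At equilibrium, K = [M]·[A₂]² / ([B]·[A₂B]²) = 3.66×10⁻⁴.
(0.444)·(0.0149)² / ((1.33)·([A₂B])²) = 3.66×10⁻⁴
[A₂B]² = 0.202 ⇒ [A₂B] = 0.450 M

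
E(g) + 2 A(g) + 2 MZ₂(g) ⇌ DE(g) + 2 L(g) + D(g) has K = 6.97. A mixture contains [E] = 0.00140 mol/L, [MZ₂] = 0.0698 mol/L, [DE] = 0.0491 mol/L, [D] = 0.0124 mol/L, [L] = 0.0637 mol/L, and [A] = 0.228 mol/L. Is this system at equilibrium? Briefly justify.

yes, at equilibrium

Q = [DE]·[L]²·[D] / ([E]·[A]²·[MZ₂]²) = (0.0491)·(0.0637)²·(0.0124) / ((0.00140)·(0.228)²·(0.0698)²) = 6.97
Q = 6.97 = K; the system is at equilibrium.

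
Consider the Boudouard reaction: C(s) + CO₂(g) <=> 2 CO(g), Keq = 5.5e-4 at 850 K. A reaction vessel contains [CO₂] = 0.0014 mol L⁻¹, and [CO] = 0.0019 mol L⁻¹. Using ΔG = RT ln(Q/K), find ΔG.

ΔG = 10.9 kJ/mol

(C is a pure solid — omitted from Q.)
Q = [CO]² / [CO₂] = (0.0019)² / (0.0014) = 0.00258
ΔG = RT ln(Q/Keq) = (8.314 J mol⁻¹ K⁻¹)(850 K) × ln(0.00258/5.5e-4)
   = (7.067 kJ/mol)(1.546) = 10.9 kJ/mol
ΔG > 0, so the forward reaction is non-spontaneous (proceeds in reverse).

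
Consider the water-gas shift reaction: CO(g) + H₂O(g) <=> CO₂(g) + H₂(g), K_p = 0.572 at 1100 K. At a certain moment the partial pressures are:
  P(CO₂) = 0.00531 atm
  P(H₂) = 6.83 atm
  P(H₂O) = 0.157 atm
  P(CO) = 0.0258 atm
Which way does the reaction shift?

to the left

Q_p = P(CO₂)·P(H₂) / (P(CO)·P(H₂O)) = (0.00531)·(6.83) / ((0.0258)·(0.157)) = 8.95
Q_p = 8.95 > K_p = 0.572, so the reverse reaction proceeds.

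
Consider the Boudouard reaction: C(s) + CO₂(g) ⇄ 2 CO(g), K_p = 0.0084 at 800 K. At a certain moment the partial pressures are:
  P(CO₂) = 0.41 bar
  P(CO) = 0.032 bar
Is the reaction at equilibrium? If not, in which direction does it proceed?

(C is a pure solid — omitted from Q_p.)
Q_p = P(CO)² / P(CO₂) = (0.032)² / (0.41) = 0.0025
Q_p = 0.0025 < K_p = 0.0084, so the forward reaction proceeds.

in the forward direction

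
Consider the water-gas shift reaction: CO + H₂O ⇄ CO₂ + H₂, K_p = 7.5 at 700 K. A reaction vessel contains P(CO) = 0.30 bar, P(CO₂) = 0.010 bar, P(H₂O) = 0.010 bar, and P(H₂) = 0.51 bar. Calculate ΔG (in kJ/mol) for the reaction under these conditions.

Q_p = P(CO₂)·P(H₂) / (P(CO)·P(H₂O)) = (0.010)·(0.51) / ((0.30)·(0.010)) = 1.70
ΔG = RT ln(Q_p/K_p) = (8.314 J mol⁻¹ K⁻¹)(700 K) × ln(1.70/7.5)
   = (5.820 kJ/mol)(-1.484) = -8.64 kJ/mol
ΔG < 0, so the forward reaction is spontaneous (proceeds forward).

ΔG = -8.64 kJ/mol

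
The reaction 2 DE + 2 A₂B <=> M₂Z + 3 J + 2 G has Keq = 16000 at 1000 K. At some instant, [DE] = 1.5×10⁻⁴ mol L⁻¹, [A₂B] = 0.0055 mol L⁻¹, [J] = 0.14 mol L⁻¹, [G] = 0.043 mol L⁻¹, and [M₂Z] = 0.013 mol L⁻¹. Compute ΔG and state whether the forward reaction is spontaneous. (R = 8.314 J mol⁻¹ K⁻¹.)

Q = [M₂Z]·[J]³·[G]² / ([DE]²·[A₂B]²) = (0.013)·(0.14)³·(0.043)² / ((1.5×10⁻⁴)²·(0.0055)²) = 96900
ΔG = RT ln(Q/Keq) = (8.314 J mol⁻¹ K⁻¹)(1000 K) × ln(96900/16000)
   = (8.314 kJ/mol)(1.801) = 15.0 kJ/mol
ΔG > 0, so the forward reaction is non-spontaneous (proceeds in reverse).

ΔG = 15.0 kJ/mol; the forward reaction is non-spontaneous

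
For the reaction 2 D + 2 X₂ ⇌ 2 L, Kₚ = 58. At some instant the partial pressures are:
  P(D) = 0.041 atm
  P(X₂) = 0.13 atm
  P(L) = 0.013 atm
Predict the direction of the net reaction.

to the right

Qₚ = P(L)² / (P(D)²·P(X₂)²) = (0.013)² / ((0.041)²·(0.13)²) = 5.9
Qₚ = 5.9 < Kₚ = 58, so the forward reaction proceeds.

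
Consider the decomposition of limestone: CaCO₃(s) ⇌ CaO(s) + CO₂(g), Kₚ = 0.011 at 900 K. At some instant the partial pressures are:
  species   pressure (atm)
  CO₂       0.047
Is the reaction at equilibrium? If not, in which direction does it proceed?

(CaCO₃, CaO are pure solids — omitted from Qₚ.)
Qₚ = P(CO₂) = 0.047
Qₚ = 0.047 > Kₚ = 0.011, so the reverse reaction proceeds.

toward reactants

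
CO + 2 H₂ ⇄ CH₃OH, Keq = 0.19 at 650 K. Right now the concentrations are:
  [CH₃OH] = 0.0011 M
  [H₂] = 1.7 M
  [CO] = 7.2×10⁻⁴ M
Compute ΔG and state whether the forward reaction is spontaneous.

Q = [CH₃OH] / ([CO]·[H₂]²) = (0.0011) / ((7.2×10⁻⁴)·(1.7)²) = 0.529
ΔG = RT ln(Q/Keq) = (8.314 J mol⁻¹ K⁻¹)(650 K) × ln(0.529/0.19)
   = (5.404 kJ/mol)(1.024) = 5.53 kJ/mol
ΔG > 0, so the forward reaction is non-spontaneous (proceeds in reverse).

ΔG = 5.53 kJ/mol; the forward reaction is non-spontaneous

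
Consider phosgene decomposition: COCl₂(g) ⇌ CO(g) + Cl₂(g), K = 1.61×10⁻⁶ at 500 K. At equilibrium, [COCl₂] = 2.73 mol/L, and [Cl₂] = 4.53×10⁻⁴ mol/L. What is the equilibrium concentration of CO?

At equilibrium, K = [CO]·[Cl₂] / [COCl₂] = 1.61×10⁻⁶.
([CO])·(4.53×10⁻⁴) / (2.73) = 1.61×10⁻⁶
[CO] = 0.00970 mol/L

[CO] = 0.00970 mol/L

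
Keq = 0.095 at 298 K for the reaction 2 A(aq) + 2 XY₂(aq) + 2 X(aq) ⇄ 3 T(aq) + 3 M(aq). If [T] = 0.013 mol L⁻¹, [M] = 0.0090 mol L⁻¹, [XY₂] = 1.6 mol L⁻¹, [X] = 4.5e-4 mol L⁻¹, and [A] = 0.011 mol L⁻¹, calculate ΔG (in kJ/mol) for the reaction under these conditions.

ΔG = -3.26 kJ/mol

Q = [T]³·[M]³ / ([A]²·[XY₂]²·[X]²) = (0.013)³·(0.0090)³ / ((0.011)²·(1.6)²·(4.5e-4)²) = 0.0255
ΔG = RT ln(Q/Keq) = (8.314 J mol⁻¹ K⁻¹)(298 K) × ln(0.0255/0.095)
   = (2.478 kJ/mol)(-1.315) = -3.26 kJ/mol
ΔG < 0, so the forward reaction is spontaneous (proceeds forward).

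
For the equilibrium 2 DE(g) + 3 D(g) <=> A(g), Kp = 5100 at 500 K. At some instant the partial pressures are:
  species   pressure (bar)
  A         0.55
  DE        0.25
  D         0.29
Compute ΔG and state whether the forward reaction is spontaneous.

Qp = P(A) / (P(DE)²·P(D)³) = (0.55) / ((0.25)²·(0.29)³) = 361
ΔG = RT ln(Qp/Kp) = (8.314 J mol⁻¹ K⁻¹)(500 K) × ln(361/5100)
   = (4.157 kJ/mol)(-2.648) = -11.0 kJ/mol
ΔG < 0, so the forward reaction is spontaneous (proceeds forward).

ΔG = -11.0 kJ/mol; the forward reaction is spontaneous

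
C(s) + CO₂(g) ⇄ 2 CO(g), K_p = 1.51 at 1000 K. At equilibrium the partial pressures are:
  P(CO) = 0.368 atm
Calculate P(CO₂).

(C is a pure solid — omitted from K_p.)
At equilibrium, K_p = P(CO)² / P(CO₂) = 1.51.
(0.368)² / (P(CO₂)) = 1.51
P(CO₂) = 0.0897 atm

P(CO₂) = 0.0897 atm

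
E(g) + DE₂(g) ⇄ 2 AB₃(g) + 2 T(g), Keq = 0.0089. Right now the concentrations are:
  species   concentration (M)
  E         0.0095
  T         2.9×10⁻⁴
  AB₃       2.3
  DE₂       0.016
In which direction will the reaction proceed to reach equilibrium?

Q = [AB₃]²·[T]² / ([E]·[DE₂]) = (2.3)²·(2.9×10⁻⁴)² / ((0.0095)·(0.016)) = 0.0029
Q = 0.0029 < Keq = 0.0089, so the forward reaction proceeds.

to the right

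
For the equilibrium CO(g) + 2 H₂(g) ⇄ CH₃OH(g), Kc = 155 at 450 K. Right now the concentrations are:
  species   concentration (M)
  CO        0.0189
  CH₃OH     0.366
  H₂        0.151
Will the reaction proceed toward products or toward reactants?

in the reverse direction

Qc = [CH₃OH] / ([CO]·[H₂]²) = (0.366) / ((0.0189)·(0.151)²) = 849
Qc = 849 > Kc = 155, so the reverse reaction proceeds.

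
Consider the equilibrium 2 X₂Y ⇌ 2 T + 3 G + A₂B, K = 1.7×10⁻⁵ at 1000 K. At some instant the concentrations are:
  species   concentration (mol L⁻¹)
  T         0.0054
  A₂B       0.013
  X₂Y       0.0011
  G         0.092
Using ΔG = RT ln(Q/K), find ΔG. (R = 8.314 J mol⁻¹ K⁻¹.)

Q = [T]²·[G]³·[A₂B] / [X₂Y]² = (0.0054)²·(0.092)³·(0.013) / (0.0011)² = 2.44×10⁻⁴
ΔG = RT ln(Q/K) = (8.314 J mol⁻¹ K⁻¹)(1000 K) × ln(2.44×10⁻⁴/1.7×10⁻⁵)
   = (8.314 kJ/mol)(2.664) = 22.1 kJ/mol
ΔG > 0, so the forward reaction is non-spontaneous (proceeds in reverse).

ΔG = 22.1 kJ/mol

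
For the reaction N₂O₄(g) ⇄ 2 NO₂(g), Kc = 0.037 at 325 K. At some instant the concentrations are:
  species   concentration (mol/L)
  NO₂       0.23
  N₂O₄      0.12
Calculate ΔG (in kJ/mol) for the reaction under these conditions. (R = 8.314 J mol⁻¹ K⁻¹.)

ΔG = 6.70 kJ/mol

Qc = [NO₂]² / [N₂O₄] = (0.23)² / (0.12) = 0.441
ΔG = RT ln(Qc/Kc) = (8.314 J mol⁻¹ K⁻¹)(325 K) × ln(0.441/0.037)
   = (2.702 kJ/mol)(2.478) = 6.70 kJ/mol
ΔG > 0, so the forward reaction is non-spontaneous (proceeds in reverse).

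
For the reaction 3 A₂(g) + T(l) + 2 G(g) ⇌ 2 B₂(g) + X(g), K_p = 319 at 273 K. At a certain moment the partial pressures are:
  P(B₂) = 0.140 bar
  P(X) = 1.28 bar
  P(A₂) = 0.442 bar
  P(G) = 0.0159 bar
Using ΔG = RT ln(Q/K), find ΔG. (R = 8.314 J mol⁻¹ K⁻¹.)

(T is a pure liquid — omitted from Q_p.)
Q_p = P(B₂)²·P(X) / (P(A₂)³·P(G)²) = (0.140)²·(1.28) / ((0.442)³·(0.0159)²) = 1150
ΔG = RT ln(Q_p/K_p) = (8.314 J mol⁻¹ K⁻¹)(273 K) × ln(1150/319)
   = (2.270 kJ/mol)(1.282) = 2.91 kJ/mol
ΔG > 0, so the forward reaction is non-spontaneous (proceeds in reverse).

ΔG = 2.91 kJ/mol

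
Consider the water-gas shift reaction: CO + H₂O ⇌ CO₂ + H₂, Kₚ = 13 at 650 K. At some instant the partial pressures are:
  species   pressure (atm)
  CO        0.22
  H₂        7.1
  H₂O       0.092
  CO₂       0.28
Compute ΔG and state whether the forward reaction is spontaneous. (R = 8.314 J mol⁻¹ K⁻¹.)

ΔG = 10.9 kJ/mol; the forward reaction is non-spontaneous

Qₚ = P(CO₂)·P(H₂) / (P(CO)·P(H₂O)) = (0.28)·(7.1) / ((0.22)·(0.092)) = 98.2
ΔG = RT ln(Qₚ/Kₚ) = (8.314 J mol⁻¹ K⁻¹)(650 K) × ln(98.2/13)
   = (5.404 kJ/mol)(2.022) = 10.9 kJ/mol
ΔG > 0, so the forward reaction is non-spontaneous (proceeds in reverse).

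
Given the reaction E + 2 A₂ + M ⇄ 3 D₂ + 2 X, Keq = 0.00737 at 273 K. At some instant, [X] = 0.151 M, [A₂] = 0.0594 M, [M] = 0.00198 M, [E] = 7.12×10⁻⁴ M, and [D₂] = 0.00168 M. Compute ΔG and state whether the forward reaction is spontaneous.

Q = [D₂]³·[X]² / ([E]·[A₂]²·[M]) = (0.00168)³·(0.151)² / ((7.12×10⁻⁴)·(0.0594)²·(0.00198)) = 0.0217
ΔG = RT ln(Q/Keq) = (8.314 J mol⁻¹ K⁻¹)(273 K) × ln(0.0217/0.00737)
   = (2.270 kJ/mol)(1.080) = 2.45 kJ/mol
ΔG > 0, so the forward reaction is non-spontaneous (proceeds in reverse).

ΔG = 2.45 kJ/mol; the forward reaction is non-spontaneous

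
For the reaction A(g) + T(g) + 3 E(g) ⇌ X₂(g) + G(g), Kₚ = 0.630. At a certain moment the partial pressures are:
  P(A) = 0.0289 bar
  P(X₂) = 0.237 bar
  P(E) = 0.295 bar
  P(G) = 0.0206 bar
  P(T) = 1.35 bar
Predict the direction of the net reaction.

Qₚ = P(X₂)·P(G) / (P(A)·P(T)·P(E)³) = (0.237)·(0.0206) / ((0.0289)·(1.35)·(0.295)³) = 4.87
Qₚ = 4.87 > Kₚ = 0.630, so the reverse reaction proceeds.

to the left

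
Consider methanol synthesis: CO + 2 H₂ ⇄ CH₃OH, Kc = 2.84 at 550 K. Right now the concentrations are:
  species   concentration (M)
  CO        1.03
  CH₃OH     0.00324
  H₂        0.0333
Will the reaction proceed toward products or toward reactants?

neither direction; the system is at equilibrium

Qc = [CH₃OH] / ([CO]·[H₂]²) = (0.00324) / ((1.03)·(0.0333)²) = 2.84
Qc = 2.84 = Kc, so the system is already at equilibrium.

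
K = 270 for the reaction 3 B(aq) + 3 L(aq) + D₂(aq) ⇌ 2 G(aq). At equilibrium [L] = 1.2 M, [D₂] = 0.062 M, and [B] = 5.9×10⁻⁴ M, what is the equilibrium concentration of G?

[G] = 7.7×10⁻⁵ M

At equilibrium, K = [G]² / ([B]³·[L]³·[D₂]) = 270.
([G])² / ((5.9×10⁻⁴)³·(1.2)³·(0.062)) = 270
[G]² = 5.94×10⁻⁹ ⇒ [G] = 7.7×10⁻⁵ M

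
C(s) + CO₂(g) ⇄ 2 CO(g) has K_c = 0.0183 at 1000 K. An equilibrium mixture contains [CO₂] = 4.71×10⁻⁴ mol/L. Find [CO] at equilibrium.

(C is a pure solid — omitted from K_c.)
At equilibrium, K_c = [CO]² / [CO₂] = 0.0183.
([CO])² / (4.71×10⁻⁴) = 0.0183
[CO]² = 8.62×10⁻⁶ ⇒ [CO] = 0.00294 mol/L

[CO] = 0.00294 mol/L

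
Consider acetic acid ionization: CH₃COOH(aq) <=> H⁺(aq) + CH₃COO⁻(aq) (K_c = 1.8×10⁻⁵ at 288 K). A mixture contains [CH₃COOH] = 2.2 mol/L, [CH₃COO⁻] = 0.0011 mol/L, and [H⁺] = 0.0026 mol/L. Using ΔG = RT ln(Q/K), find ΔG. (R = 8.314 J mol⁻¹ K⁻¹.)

Q_c = [H⁺]·[CH₃COO⁻] / [CH₃COOH] = (0.0026)·(0.0011) / (2.2) = 1.30×10⁻⁶
ΔG = RT ln(Q_c/K_c) = (8.314 J mol⁻¹ K⁻¹)(288 K) × ln(1.30×10⁻⁶/1.8×10⁻⁵)
   = (2.394 kJ/mol)(-2.628) = -6.29 kJ/mol
ΔG < 0, so the forward reaction is spontaneous (proceeds forward).

ΔG = -6.29 kJ/mol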